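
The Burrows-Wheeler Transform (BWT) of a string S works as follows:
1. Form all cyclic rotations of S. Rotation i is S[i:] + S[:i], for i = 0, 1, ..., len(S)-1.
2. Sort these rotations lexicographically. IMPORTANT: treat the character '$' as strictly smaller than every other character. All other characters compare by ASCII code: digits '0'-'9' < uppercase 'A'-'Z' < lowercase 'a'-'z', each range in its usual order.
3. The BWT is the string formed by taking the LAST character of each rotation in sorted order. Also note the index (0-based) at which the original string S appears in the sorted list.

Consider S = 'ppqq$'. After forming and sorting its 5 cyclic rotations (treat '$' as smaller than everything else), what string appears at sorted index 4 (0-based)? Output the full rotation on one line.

Answer: qq$pp

Derivation:
All 5 rotations (rotation i = S[i:]+S[:i]):
  rot[0] = ppqq$
  rot[1] = pqq$p
  rot[2] = qq$pp
  rot[3] = q$ppq
  rot[4] = $ppqq
Sorted (with $ < everything):
  sorted[0] = $ppqq
  sorted[1] = ppqq$
  sorted[2] = pqq$p
  sorted[3] = q$ppq
  sorted[4] = qq$pp
sorted[4] = qq$pp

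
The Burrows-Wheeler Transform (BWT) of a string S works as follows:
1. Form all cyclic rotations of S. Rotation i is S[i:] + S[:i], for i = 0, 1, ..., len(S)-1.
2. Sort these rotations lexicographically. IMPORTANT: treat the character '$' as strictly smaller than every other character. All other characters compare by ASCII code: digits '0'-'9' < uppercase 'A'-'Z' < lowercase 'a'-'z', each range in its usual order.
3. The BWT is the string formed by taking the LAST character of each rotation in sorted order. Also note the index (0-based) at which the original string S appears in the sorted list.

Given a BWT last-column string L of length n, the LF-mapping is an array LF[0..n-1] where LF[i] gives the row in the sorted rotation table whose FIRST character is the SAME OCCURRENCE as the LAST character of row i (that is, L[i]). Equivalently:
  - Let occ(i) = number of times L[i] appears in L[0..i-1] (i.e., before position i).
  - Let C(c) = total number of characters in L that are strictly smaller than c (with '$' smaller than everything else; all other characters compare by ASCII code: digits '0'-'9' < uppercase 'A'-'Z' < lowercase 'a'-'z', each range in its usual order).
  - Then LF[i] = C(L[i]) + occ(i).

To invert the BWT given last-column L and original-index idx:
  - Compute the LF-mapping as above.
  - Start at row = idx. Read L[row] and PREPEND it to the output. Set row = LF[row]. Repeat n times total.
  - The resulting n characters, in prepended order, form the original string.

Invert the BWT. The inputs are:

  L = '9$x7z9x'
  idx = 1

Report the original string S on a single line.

LF mapping: 2 0 4 1 6 3 5
Walk LF starting at row 1, prepending L[row]:
  step 1: row=1, L[1]='$', prepend. Next row=LF[1]=0
  step 2: row=0, L[0]='9', prepend. Next row=LF[0]=2
  step 3: row=2, L[2]='x', prepend. Next row=LF[2]=4
  step 4: row=4, L[4]='z', prepend. Next row=LF[4]=6
  step 5: row=6, L[6]='x', prepend. Next row=LF[6]=5
  step 6: row=5, L[5]='9', prepend. Next row=LF[5]=3
  step 7: row=3, L[3]='7', prepend. Next row=LF[3]=1
Reversed output: 79xzx9$

Answer: 79xzx9$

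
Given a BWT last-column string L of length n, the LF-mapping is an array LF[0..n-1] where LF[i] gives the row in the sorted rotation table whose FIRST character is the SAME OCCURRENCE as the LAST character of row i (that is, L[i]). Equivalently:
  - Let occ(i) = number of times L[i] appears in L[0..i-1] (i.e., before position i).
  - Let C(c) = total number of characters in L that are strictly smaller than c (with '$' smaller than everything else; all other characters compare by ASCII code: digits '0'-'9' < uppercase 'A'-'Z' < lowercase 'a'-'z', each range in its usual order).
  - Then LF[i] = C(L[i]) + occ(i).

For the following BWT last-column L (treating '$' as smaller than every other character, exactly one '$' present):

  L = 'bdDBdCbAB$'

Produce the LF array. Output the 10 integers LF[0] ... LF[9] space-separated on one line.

Answer: 6 8 5 2 9 4 7 1 3 0

Derivation:
Char counts: '$':1, 'A':1, 'B':2, 'C':1, 'D':1, 'b':2, 'd':2
C (first-col start): C('$')=0, C('A')=1, C('B')=2, C('C')=4, C('D')=5, C('b')=6, C('d')=8
L[0]='b': occ=0, LF[0]=C('b')+0=6+0=6
L[1]='d': occ=0, LF[1]=C('d')+0=8+0=8
L[2]='D': occ=0, LF[2]=C('D')+0=5+0=5
L[3]='B': occ=0, LF[3]=C('B')+0=2+0=2
L[4]='d': occ=1, LF[4]=C('d')+1=8+1=9
L[5]='C': occ=0, LF[5]=C('C')+0=4+0=4
L[6]='b': occ=1, LF[6]=C('b')+1=6+1=7
L[7]='A': occ=0, LF[7]=C('A')+0=1+0=1
L[8]='B': occ=1, LF[8]=C('B')+1=2+1=3
L[9]='$': occ=0, LF[9]=C('$')+0=0+0=0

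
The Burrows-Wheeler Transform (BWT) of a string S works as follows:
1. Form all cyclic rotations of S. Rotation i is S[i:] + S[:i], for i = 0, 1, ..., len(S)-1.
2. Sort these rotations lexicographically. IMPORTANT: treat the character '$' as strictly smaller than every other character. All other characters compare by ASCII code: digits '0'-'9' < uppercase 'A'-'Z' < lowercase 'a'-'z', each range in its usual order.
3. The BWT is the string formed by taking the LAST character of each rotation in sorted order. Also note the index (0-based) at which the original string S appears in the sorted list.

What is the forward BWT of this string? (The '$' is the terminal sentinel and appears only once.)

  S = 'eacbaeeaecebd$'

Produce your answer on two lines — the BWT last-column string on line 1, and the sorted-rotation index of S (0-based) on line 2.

Answer: deebceaeb$ecaa
9

Derivation:
All 14 rotations (rotation i = S[i:]+S[:i]):
  rot[0] = eacbaeeaecebd$
  rot[1] = acbaeeaecebd$e
  rot[2] = cbaeeaecebd$ea
  rot[3] = baeeaecebd$eac
  rot[4] = aeeaecebd$eacb
  rot[5] = eeaecebd$eacba
  rot[6] = eaecebd$eacbae
  rot[7] = aecebd$eacbaee
  rot[8] = ecebd$eacbaeea
  rot[9] = cebd$eacbaeeae
  rot[10] = ebd$eacbaeeaec
  rot[11] = bd$eacbaeeaece
  rot[12] = d$eacbaeeaeceb
  rot[13] = $eacbaeeaecebd
Sorted (with $ < everything):
  sorted[0] = $eacbaeeaecebd  (last char: 'd')
  sorted[1] = acbaeeaecebd$e  (last char: 'e')
  sorted[2] = aecebd$eacbaee  (last char: 'e')
  sorted[3] = aeeaecebd$eacb  (last char: 'b')
  sorted[4] = baeeaecebd$eac  (last char: 'c')
  sorted[5] = bd$eacbaeeaece  (last char: 'e')
  sorted[6] = cbaeeaecebd$ea  (last char: 'a')
  sorted[7] = cebd$eacbaeeae  (last char: 'e')
  sorted[8] = d$eacbaeeaeceb  (last char: 'b')
  sorted[9] = eacbaeeaecebd$  (last char: '$')
  sorted[10] = eaecebd$eacbae  (last char: 'e')
  sorted[11] = ebd$eacbaeeaec  (last char: 'c')
  sorted[12] = ecebd$eacbaeea  (last char: 'a')
  sorted[13] = eeaecebd$eacba  (last char: 'a')
Last column: deebceaeb$ecaa
Original string S is at sorted index 9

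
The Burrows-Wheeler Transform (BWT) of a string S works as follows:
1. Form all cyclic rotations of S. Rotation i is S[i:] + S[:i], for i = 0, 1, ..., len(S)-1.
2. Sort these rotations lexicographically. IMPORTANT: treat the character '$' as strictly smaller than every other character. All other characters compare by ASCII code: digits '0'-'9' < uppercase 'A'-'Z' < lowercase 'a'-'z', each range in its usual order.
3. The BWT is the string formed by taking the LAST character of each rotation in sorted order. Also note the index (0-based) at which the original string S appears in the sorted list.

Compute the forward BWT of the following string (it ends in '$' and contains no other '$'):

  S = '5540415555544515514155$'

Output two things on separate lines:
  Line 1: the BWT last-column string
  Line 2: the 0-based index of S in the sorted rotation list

All 23 rotations (rotation i = S[i:]+S[:i]):
  rot[0] = 5540415555544515514155$
  rot[1] = 540415555544515514155$5
  rot[2] = 40415555544515514155$55
  rot[3] = 0415555544515514155$554
  rot[4] = 415555544515514155$5540
  rot[5] = 15555544515514155$55404
  rot[6] = 5555544515514155$554041
  rot[7] = 555544515514155$5540415
  rot[8] = 55544515514155$55404155
  rot[9] = 5544515514155$554041555
  rot[10] = 544515514155$5540415555
  rot[11] = 44515514155$55404155555
  rot[12] = 4515514155$554041555554
  rot[13] = 515514155$5540415555544
  rot[14] = 15514155$55404155555445
  rot[15] = 5514155$554041555554451
  rot[16] = 514155$5540415555544515
  rot[17] = 14155$55404155555445155
  rot[18] = 4155$554041555554451551
  rot[19] = 155$5540415555544515514
  rot[20] = 55$55404155555445155141
  rot[21] = 5$554041555554451551415
  rot[22] = $5540415555544515514155
Sorted (with $ < everything):
  sorted[0] = $5540415555544515514155  (last char: '5')
  sorted[1] = 0415555544515514155$554  (last char: '4')
  sorted[2] = 14155$55404155555445155  (last char: '5')
  sorted[3] = 155$5540415555544515514  (last char: '4')
  sorted[4] = 15514155$55404155555445  (last char: '5')
  sorted[5] = 15555544515514155$55404  (last char: '4')
  sorted[6] = 40415555544515514155$55  (last char: '5')
  sorted[7] = 4155$554041555554451551  (last char: '1')
  sorted[8] = 415555544515514155$5540  (last char: '0')
  sorted[9] = 44515514155$55404155555  (last char: '5')
  sorted[10] = 4515514155$554041555554  (last char: '4')
  sorted[11] = 5$554041555554451551415  (last char: '5')
  sorted[12] = 514155$5540415555544515  (last char: '5')
  sorted[13] = 515514155$5540415555544  (last char: '4')
  sorted[14] = 540415555544515514155$5  (last char: '5')
  sorted[15] = 544515514155$5540415555  (last char: '5')
  sorted[16] = 55$55404155555445155141  (last char: '1')
  sorted[17] = 5514155$554041555554451  (last char: '1')
  sorted[18] = 5540415555544515514155$  (last char: '$')
  sorted[19] = 5544515514155$554041555  (last char: '5')
  sorted[20] = 55544515514155$55404155  (last char: '5')
  sorted[21] = 555544515514155$5540415  (last char: '5')
  sorted[22] = 5555544515514155$554041  (last char: '1')
Last column: 545454510545545511$5551
Original string S is at sorted index 18

Answer: 545454510545545511$5551
18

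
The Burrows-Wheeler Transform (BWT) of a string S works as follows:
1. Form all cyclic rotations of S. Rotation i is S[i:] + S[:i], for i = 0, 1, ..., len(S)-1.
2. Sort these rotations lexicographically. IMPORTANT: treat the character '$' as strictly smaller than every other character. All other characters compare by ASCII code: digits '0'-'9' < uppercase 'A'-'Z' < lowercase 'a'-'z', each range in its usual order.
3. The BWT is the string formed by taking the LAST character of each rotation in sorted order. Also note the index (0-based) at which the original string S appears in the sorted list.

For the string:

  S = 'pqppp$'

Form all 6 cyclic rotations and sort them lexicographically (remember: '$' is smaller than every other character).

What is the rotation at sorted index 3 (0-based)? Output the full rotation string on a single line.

Answer: ppp$pq

Derivation:
All 6 rotations (rotation i = S[i:]+S[:i]):
  rot[0] = pqppp$
  rot[1] = qppp$p
  rot[2] = ppp$pq
  rot[3] = pp$pqp
  rot[4] = p$pqpp
  rot[5] = $pqppp
Sorted (with $ < everything):
  sorted[0] = $pqppp
  sorted[1] = p$pqpp
  sorted[2] = pp$pqp
  sorted[3] = ppp$pq
  sorted[4] = pqppp$
  sorted[5] = qppp$p
sorted[3] = ppp$pq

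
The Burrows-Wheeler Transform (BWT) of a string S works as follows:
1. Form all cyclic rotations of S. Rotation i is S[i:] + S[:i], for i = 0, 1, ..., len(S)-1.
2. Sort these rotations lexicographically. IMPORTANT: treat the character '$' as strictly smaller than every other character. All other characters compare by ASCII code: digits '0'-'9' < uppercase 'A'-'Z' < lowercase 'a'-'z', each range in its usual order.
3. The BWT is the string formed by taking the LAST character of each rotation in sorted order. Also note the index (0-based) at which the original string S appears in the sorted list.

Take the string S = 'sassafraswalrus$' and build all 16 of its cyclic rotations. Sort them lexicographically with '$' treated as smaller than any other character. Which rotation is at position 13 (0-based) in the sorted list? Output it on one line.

All 16 rotations (rotation i = S[i:]+S[:i]):
  rot[0] = sassafraswalrus$
  rot[1] = assafraswalrus$s
  rot[2] = ssafraswalrus$sa
  rot[3] = safraswalrus$sas
  rot[4] = afraswalrus$sass
  rot[5] = fraswalrus$sassa
  rot[6] = raswalrus$sassaf
  rot[7] = aswalrus$sassafr
  rot[8] = swalrus$sassafra
  rot[9] = walrus$sassafras
  rot[10] = alrus$sassafrasw
  rot[11] = lrus$sassafraswa
  rot[12] = rus$sassafraswal
  rot[13] = us$sassafraswalr
  rot[14] = s$sassafraswalru
  rot[15] = $sassafraswalrus
Sorted (with $ < everything):
  sorted[0] = $sassafraswalrus
  sorted[1] = afraswalrus$sass
  sorted[2] = alrus$sassafrasw
  sorted[3] = assafraswalrus$s
  sorted[4] = aswalrus$sassafr
  sorted[5] = fraswalrus$sassa
  sorted[6] = lrus$sassafraswa
  sorted[7] = raswalrus$sassaf
  sorted[8] = rus$sassafraswal
  sorted[9] = s$sassafraswalru
  sorted[10] = safraswalrus$sas
  sorted[11] = sassafraswalrus$
  sorted[12] = ssafraswalrus$sa
  sorted[13] = swalrus$sassafra
  sorted[14] = us$sassafraswalr
  sorted[15] = walrus$sassafras
sorted[13] = swalrus$sassafra

Answer: swalrus$sassafra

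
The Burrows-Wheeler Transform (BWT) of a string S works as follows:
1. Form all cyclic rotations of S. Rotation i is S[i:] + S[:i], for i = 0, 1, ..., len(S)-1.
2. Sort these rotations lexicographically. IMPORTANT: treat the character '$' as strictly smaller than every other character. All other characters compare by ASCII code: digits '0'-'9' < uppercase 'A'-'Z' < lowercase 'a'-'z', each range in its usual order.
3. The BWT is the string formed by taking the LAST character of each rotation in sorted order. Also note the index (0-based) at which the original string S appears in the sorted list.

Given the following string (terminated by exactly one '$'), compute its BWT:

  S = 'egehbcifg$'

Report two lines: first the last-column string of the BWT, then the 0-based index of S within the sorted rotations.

All 10 rotations (rotation i = S[i:]+S[:i]):
  rot[0] = egehbcifg$
  rot[1] = gehbcifg$e
  rot[2] = ehbcifg$eg
  rot[3] = hbcifg$ege
  rot[4] = bcifg$egeh
  rot[5] = cifg$egehb
  rot[6] = ifg$egehbc
  rot[7] = fg$egehbci
  rot[8] = g$egehbcif
  rot[9] = $egehbcifg
Sorted (with $ < everything):
  sorted[0] = $egehbcifg  (last char: 'g')
  sorted[1] = bcifg$egeh  (last char: 'h')
  sorted[2] = cifg$egehb  (last char: 'b')
  sorted[3] = egehbcifg$  (last char: '$')
  sorted[4] = ehbcifg$eg  (last char: 'g')
  sorted[5] = fg$egehbci  (last char: 'i')
  sorted[6] = g$egehbcif  (last char: 'f')
  sorted[7] = gehbcifg$e  (last char: 'e')
  sorted[8] = hbcifg$ege  (last char: 'e')
  sorted[9] = ifg$egehbc  (last char: 'c')
Last column: ghb$gifeec
Original string S is at sorted index 3

Answer: ghb$gifeec
3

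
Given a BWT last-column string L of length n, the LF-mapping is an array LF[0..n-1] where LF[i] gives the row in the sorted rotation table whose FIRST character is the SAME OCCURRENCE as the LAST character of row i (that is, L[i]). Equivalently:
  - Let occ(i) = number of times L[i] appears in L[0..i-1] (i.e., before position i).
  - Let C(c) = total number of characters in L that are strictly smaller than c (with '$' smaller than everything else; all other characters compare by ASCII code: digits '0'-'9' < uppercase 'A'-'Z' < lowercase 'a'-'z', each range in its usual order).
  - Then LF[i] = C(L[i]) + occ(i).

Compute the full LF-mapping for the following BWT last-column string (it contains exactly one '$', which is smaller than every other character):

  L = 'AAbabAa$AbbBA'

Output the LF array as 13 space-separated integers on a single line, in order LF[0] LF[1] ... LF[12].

Answer: 1 2 9 7 10 3 8 0 4 11 12 6 5

Derivation:
Char counts: '$':1, 'A':5, 'B':1, 'a':2, 'b':4
C (first-col start): C('$')=0, C('A')=1, C('B')=6, C('a')=7, C('b')=9
L[0]='A': occ=0, LF[0]=C('A')+0=1+0=1
L[1]='A': occ=1, LF[1]=C('A')+1=1+1=2
L[2]='b': occ=0, LF[2]=C('b')+0=9+0=9
L[3]='a': occ=0, LF[3]=C('a')+0=7+0=7
L[4]='b': occ=1, LF[4]=C('b')+1=9+1=10
L[5]='A': occ=2, LF[5]=C('A')+2=1+2=3
L[6]='a': occ=1, LF[6]=C('a')+1=7+1=8
L[7]='$': occ=0, LF[7]=C('$')+0=0+0=0
L[8]='A': occ=3, LF[8]=C('A')+3=1+3=4
L[9]='b': occ=2, LF[9]=C('b')+2=9+2=11
L[10]='b': occ=3, LF[10]=C('b')+3=9+3=12
L[11]='B': occ=0, LF[11]=C('B')+0=6+0=6
L[12]='A': occ=4, LF[12]=C('A')+4=1+4=5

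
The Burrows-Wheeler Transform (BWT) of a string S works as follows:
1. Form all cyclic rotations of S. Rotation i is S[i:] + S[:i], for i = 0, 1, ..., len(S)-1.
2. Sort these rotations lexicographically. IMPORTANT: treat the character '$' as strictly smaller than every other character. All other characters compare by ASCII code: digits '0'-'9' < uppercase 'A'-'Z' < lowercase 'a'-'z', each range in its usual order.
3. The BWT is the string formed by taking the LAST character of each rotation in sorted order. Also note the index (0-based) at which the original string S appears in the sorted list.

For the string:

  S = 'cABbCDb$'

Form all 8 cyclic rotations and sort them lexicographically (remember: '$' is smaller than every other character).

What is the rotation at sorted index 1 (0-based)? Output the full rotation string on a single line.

Answer: ABbCDb$c

Derivation:
All 8 rotations (rotation i = S[i:]+S[:i]):
  rot[0] = cABbCDb$
  rot[1] = ABbCDb$c
  rot[2] = BbCDb$cA
  rot[3] = bCDb$cAB
  rot[4] = CDb$cABb
  rot[5] = Db$cABbC
  rot[6] = b$cABbCD
  rot[7] = $cABbCDb
Sorted (with $ < everything):
  sorted[0] = $cABbCDb
  sorted[1] = ABbCDb$c
  sorted[2] = BbCDb$cA
  sorted[3] = CDb$cABb
  sorted[4] = Db$cABbC
  sorted[5] = b$cABbCD
  sorted[6] = bCDb$cAB
  sorted[7] = cABbCDb$
sorted[1] = ABbCDb$c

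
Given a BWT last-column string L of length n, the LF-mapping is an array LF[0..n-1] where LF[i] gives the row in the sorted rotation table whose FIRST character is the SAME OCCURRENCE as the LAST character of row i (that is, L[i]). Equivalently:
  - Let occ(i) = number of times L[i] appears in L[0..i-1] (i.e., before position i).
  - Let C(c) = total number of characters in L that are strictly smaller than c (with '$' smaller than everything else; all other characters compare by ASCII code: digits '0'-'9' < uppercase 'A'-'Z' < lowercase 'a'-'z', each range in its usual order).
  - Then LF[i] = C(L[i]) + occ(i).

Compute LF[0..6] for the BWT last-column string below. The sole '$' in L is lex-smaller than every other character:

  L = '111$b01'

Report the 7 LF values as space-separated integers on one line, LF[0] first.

Answer: 2 3 4 0 6 1 5

Derivation:
Char counts: '$':1, '0':1, '1':4, 'b':1
C (first-col start): C('$')=0, C('0')=1, C('1')=2, C('b')=6
L[0]='1': occ=0, LF[0]=C('1')+0=2+0=2
L[1]='1': occ=1, LF[1]=C('1')+1=2+1=3
L[2]='1': occ=2, LF[2]=C('1')+2=2+2=4
L[3]='$': occ=0, LF[3]=C('$')+0=0+0=0
L[4]='b': occ=0, LF[4]=C('b')+0=6+0=6
L[5]='0': occ=0, LF[5]=C('0')+0=1+0=1
L[6]='1': occ=3, LF[6]=C('1')+3=2+3=5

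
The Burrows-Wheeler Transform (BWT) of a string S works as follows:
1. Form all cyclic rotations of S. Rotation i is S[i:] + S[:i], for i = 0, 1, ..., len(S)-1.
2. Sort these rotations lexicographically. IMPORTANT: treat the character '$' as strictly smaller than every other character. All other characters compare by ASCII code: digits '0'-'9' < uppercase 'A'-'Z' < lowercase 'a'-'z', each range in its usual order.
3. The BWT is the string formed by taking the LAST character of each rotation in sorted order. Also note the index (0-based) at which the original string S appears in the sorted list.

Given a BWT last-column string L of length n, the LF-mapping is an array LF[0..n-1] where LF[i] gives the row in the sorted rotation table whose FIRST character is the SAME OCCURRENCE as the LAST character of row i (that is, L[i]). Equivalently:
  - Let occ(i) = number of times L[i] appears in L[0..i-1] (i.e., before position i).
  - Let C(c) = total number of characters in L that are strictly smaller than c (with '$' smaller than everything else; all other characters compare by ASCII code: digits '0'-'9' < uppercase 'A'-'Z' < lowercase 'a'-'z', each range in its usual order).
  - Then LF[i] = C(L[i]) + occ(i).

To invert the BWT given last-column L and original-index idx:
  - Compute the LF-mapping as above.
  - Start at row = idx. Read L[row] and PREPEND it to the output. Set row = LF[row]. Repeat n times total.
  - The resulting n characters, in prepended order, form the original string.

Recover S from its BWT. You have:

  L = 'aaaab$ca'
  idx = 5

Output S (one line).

LF mapping: 1 2 3 4 6 0 7 5
Walk LF starting at row 5, prepending L[row]:
  step 1: row=5, L[5]='$', prepend. Next row=LF[5]=0
  step 2: row=0, L[0]='a', prepend. Next row=LF[0]=1
  step 3: row=1, L[1]='a', prepend. Next row=LF[1]=2
  step 4: row=2, L[2]='a', prepend. Next row=LF[2]=3
  step 5: row=3, L[3]='a', prepend. Next row=LF[3]=4
  step 6: row=4, L[4]='b', prepend. Next row=LF[4]=6
  step 7: row=6, L[6]='c', prepend. Next row=LF[6]=7
  step 8: row=7, L[7]='a', prepend. Next row=LF[7]=5
Reversed output: acbaaaa$

Answer: acbaaaa$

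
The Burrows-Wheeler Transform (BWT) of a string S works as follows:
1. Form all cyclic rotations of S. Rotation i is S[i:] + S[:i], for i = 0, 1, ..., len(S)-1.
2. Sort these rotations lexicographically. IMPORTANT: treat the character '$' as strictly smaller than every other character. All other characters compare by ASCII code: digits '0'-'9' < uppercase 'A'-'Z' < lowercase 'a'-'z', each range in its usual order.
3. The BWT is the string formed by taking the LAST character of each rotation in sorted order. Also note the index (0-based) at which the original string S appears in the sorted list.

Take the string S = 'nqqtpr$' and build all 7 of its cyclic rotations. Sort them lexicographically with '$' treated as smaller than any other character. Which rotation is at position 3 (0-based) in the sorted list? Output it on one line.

All 7 rotations (rotation i = S[i:]+S[:i]):
  rot[0] = nqqtpr$
  rot[1] = qqtpr$n
  rot[2] = qtpr$nq
  rot[3] = tpr$nqq
  rot[4] = pr$nqqt
  rot[5] = r$nqqtp
  rot[6] = $nqqtpr
Sorted (with $ < everything):
  sorted[0] = $nqqtpr
  sorted[1] = nqqtpr$
  sorted[2] = pr$nqqt
  sorted[3] = qqtpr$n
  sorted[4] = qtpr$nq
  sorted[5] = r$nqqtp
  sorted[6] = tpr$nqq
sorted[3] = qqtpr$n

Answer: qqtpr$n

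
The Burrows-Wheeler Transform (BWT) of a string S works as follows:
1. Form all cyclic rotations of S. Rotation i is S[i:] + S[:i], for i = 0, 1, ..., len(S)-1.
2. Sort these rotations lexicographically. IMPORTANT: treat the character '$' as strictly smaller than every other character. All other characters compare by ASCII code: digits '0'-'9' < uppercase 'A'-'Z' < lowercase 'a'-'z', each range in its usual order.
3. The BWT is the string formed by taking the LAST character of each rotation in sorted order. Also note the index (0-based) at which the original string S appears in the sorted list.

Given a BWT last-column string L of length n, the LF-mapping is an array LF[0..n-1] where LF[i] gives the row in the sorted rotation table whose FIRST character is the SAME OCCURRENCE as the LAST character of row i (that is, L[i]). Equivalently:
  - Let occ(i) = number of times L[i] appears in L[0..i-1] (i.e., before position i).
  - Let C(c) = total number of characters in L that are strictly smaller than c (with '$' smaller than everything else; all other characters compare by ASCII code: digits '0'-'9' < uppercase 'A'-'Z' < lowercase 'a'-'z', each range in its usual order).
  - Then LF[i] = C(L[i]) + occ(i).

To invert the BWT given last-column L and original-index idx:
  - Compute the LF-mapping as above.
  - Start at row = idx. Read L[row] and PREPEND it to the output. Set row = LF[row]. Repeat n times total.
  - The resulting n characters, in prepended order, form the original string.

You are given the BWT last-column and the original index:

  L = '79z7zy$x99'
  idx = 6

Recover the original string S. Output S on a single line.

Answer: xy9z9z797$

Derivation:
LF mapping: 1 3 8 2 9 7 0 6 4 5
Walk LF starting at row 6, prepending L[row]:
  step 1: row=6, L[6]='$', prepend. Next row=LF[6]=0
  step 2: row=0, L[0]='7', prepend. Next row=LF[0]=1
  step 3: row=1, L[1]='9', prepend. Next row=LF[1]=3
  step 4: row=3, L[3]='7', prepend. Next row=LF[3]=2
  step 5: row=2, L[2]='z', prepend. Next row=LF[2]=8
  step 6: row=8, L[8]='9', prepend. Next row=LF[8]=4
  step 7: row=4, L[4]='z', prepend. Next row=LF[4]=9
  step 8: row=9, L[9]='9', prepend. Next row=LF[9]=5
  step 9: row=5, L[5]='y', prepend. Next row=LF[5]=7
  step 10: row=7, L[7]='x', prepend. Next row=LF[7]=6
Reversed output: xy9z9z797$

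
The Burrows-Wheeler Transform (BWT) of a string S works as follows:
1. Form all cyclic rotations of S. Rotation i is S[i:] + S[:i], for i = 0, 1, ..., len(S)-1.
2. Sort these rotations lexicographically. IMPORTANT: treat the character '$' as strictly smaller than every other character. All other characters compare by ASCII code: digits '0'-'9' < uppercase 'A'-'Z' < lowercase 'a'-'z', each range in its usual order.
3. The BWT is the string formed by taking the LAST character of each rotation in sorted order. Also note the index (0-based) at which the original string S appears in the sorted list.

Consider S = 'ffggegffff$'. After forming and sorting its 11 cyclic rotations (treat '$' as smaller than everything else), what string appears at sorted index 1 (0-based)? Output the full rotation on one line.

All 11 rotations (rotation i = S[i:]+S[:i]):
  rot[0] = ffggegffff$
  rot[1] = fggegffff$f
  rot[2] = ggegffff$ff
  rot[3] = gegffff$ffg
  rot[4] = egffff$ffgg
  rot[5] = gffff$ffgge
  rot[6] = ffff$ffggeg
  rot[7] = fff$ffggegf
  rot[8] = ff$ffggegff
  rot[9] = f$ffggegfff
  rot[10] = $ffggegffff
Sorted (with $ < everything):
  sorted[0] = $ffggegffff
  sorted[1] = egffff$ffgg
  sorted[2] = f$ffggegfff
  sorted[3] = ff$ffggegff
  sorted[4] = fff$ffggegf
  sorted[5] = ffff$ffggeg
  sorted[6] = ffggegffff$
  sorted[7] = fggegffff$f
  sorted[8] = gegffff$ffg
  sorted[9] = gffff$ffgge
  sorted[10] = ggegffff$ff
sorted[1] = egffff$ffgg

Answer: egffff$ffgg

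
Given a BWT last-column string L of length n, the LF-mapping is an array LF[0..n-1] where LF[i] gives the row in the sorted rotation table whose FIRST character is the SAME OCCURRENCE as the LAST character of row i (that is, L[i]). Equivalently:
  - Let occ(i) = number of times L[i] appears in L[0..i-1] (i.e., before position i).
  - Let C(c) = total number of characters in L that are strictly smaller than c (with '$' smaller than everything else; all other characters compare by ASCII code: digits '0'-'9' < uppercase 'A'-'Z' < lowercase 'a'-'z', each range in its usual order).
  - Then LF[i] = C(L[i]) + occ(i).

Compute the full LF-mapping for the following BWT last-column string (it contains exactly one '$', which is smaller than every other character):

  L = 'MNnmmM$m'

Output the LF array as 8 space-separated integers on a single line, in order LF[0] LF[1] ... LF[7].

Char counts: '$':1, 'M':2, 'N':1, 'm':3, 'n':1
C (first-col start): C('$')=0, C('M')=1, C('N')=3, C('m')=4, C('n')=7
L[0]='M': occ=0, LF[0]=C('M')+0=1+0=1
L[1]='N': occ=0, LF[1]=C('N')+0=3+0=3
L[2]='n': occ=0, LF[2]=C('n')+0=7+0=7
L[3]='m': occ=0, LF[3]=C('m')+0=4+0=4
L[4]='m': occ=1, LF[4]=C('m')+1=4+1=5
L[5]='M': occ=1, LF[5]=C('M')+1=1+1=2
L[6]='$': occ=0, LF[6]=C('$')+0=0+0=0
L[7]='m': occ=2, LF[7]=C('m')+2=4+2=6

Answer: 1 3 7 4 5 2 0 6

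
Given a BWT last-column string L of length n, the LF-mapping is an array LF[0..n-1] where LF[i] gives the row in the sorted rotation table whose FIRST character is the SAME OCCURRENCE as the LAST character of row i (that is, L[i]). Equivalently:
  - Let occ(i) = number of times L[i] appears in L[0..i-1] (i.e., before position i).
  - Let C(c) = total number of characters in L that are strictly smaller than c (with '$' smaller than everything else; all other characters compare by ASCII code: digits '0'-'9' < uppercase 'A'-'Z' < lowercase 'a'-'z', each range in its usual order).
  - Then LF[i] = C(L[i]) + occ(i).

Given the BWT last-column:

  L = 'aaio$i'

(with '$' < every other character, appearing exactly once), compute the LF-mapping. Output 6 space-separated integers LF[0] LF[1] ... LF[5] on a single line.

Char counts: '$':1, 'a':2, 'i':2, 'o':1
C (first-col start): C('$')=0, C('a')=1, C('i')=3, C('o')=5
L[0]='a': occ=0, LF[0]=C('a')+0=1+0=1
L[1]='a': occ=1, LF[1]=C('a')+1=1+1=2
L[2]='i': occ=0, LF[2]=C('i')+0=3+0=3
L[3]='o': occ=0, LF[3]=C('o')+0=5+0=5
L[4]='$': occ=0, LF[4]=C('$')+0=0+0=0
L[5]='i': occ=1, LF[5]=C('i')+1=3+1=4

Answer: 1 2 3 5 0 4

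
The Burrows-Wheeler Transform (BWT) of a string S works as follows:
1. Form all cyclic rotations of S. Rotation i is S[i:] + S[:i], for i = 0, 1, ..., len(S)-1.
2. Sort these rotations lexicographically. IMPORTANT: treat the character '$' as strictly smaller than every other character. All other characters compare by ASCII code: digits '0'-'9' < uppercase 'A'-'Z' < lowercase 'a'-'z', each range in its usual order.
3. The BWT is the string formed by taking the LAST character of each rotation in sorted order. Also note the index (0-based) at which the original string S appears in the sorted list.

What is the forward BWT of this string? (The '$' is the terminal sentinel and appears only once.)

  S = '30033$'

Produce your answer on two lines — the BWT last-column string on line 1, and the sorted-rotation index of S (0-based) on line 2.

Answer: 3303$0
4

Derivation:
All 6 rotations (rotation i = S[i:]+S[:i]):
  rot[0] = 30033$
  rot[1] = 0033$3
  rot[2] = 033$30
  rot[3] = 33$300
  rot[4] = 3$3003
  rot[5] = $30033
Sorted (with $ < everything):
  sorted[0] = $30033  (last char: '3')
  sorted[1] = 0033$3  (last char: '3')
  sorted[2] = 033$30  (last char: '0')
  sorted[3] = 3$3003  (last char: '3')
  sorted[4] = 30033$  (last char: '$')
  sorted[5] = 33$300  (last char: '0')
Last column: 3303$0
Original string S is at sorted index 4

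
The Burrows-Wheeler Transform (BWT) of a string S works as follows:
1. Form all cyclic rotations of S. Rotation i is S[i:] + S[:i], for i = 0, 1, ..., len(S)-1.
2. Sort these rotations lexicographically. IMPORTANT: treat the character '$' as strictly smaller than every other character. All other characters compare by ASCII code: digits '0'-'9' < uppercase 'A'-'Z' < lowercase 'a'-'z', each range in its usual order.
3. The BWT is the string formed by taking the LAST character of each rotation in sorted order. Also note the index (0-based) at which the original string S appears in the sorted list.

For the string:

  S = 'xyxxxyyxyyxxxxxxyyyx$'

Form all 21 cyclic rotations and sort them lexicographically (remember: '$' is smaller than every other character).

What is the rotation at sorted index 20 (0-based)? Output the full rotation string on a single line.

All 21 rotations (rotation i = S[i:]+S[:i]):
  rot[0] = xyxxxyyxyyxxxxxxyyyx$
  rot[1] = yxxxyyxyyxxxxxxyyyx$x
  rot[2] = xxxyyxyyxxxxxxyyyx$xy
  rot[3] = xxyyxyyxxxxxxyyyx$xyx
  rot[4] = xyyxyyxxxxxxyyyx$xyxx
  rot[5] = yyxyyxxxxxxyyyx$xyxxx
  rot[6] = yxyyxxxxxxyyyx$xyxxxy
  rot[7] = xyyxxxxxxyyyx$xyxxxyy
  rot[8] = yyxxxxxxyyyx$xyxxxyyx
  rot[9] = yxxxxxxyyyx$xyxxxyyxy
  rot[10] = xxxxxxyyyx$xyxxxyyxyy
  rot[11] = xxxxxyyyx$xyxxxyyxyyx
  rot[12] = xxxxyyyx$xyxxxyyxyyxx
  rot[13] = xxxyyyx$xyxxxyyxyyxxx
  rot[14] = xxyyyx$xyxxxyyxyyxxxx
  rot[15] = xyyyx$xyxxxyyxyyxxxxx
  rot[16] = yyyx$xyxxxyyxyyxxxxxx
  rot[17] = yyx$xyxxxyyxyyxxxxxxy
  rot[18] = yx$xyxxxyyxyyxxxxxxyy
  rot[19] = x$xyxxxyyxyyxxxxxxyyy
  rot[20] = $xyxxxyyxyyxxxxxxyyyx
Sorted (with $ < everything):
  sorted[0] = $xyxxxyyxyyxxxxxxyyyx
  sorted[1] = x$xyxxxyyxyyxxxxxxyyy
  sorted[2] = xxxxxxyyyx$xyxxxyyxyy
  sorted[3] = xxxxxyyyx$xyxxxyyxyyx
  sorted[4] = xxxxyyyx$xyxxxyyxyyxx
  sorted[5] = xxxyyxyyxxxxxxyyyx$xy
  sorted[6] = xxxyyyx$xyxxxyyxyyxxx
  sorted[7] = xxyyxyyxxxxxxyyyx$xyx
  sorted[8] = xxyyyx$xyxxxyyxyyxxxx
  sorted[9] = xyxxxyyxyyxxxxxxyyyx$
  sorted[10] = xyyxxxxxxyyyx$xyxxxyy
  sorted[11] = xyyxyyxxxxxxyyyx$xyxx
  sorted[12] = xyyyx$xyxxxyyxyyxxxxx
  sorted[13] = yx$xyxxxyyxyyxxxxxxyy
  sorted[14] = yxxxxxxyyyx$xyxxxyyxy
  sorted[15] = yxxxyyxyyxxxxxxyyyx$x
  sorted[16] = yxyyxxxxxxyyyx$xyxxxy
  sorted[17] = yyx$xyxxxyyxyyxxxxxxy
  sorted[18] = yyxxxxxxyyyx$xyxxxyyx
  sorted[19] = yyxyyxxxxxxyyyx$xyxxx
  sorted[20] = yyyx$xyxxxyyxyyxxxxxx
sorted[20] = yyyx$xyxxxyyxyyxxxxxx

Answer: yyyx$xyxxxyyxyyxxxxxx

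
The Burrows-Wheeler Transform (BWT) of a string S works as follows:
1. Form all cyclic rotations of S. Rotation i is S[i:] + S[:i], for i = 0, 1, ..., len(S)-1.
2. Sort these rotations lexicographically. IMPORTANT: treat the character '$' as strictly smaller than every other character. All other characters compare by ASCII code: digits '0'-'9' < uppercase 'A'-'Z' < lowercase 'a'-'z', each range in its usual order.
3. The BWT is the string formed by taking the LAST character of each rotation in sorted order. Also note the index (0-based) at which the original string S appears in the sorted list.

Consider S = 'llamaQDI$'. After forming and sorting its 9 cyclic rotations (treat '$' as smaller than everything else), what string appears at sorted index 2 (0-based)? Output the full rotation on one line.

All 9 rotations (rotation i = S[i:]+S[:i]):
  rot[0] = llamaQDI$
  rot[1] = lamaQDI$l
  rot[2] = amaQDI$ll
  rot[3] = maQDI$lla
  rot[4] = aQDI$llam
  rot[5] = QDI$llama
  rot[6] = DI$llamaQ
  rot[7] = I$llamaQD
  rot[8] = $llamaQDI
Sorted (with $ < everything):
  sorted[0] = $llamaQDI
  sorted[1] = DI$llamaQ
  sorted[2] = I$llamaQD
  sorted[3] = QDI$llama
  sorted[4] = aQDI$llam
  sorted[5] = amaQDI$ll
  sorted[6] = lamaQDI$l
  sorted[7] = llamaQDI$
  sorted[8] = maQDI$lla
sorted[2] = I$llamaQD

Answer: I$llamaQD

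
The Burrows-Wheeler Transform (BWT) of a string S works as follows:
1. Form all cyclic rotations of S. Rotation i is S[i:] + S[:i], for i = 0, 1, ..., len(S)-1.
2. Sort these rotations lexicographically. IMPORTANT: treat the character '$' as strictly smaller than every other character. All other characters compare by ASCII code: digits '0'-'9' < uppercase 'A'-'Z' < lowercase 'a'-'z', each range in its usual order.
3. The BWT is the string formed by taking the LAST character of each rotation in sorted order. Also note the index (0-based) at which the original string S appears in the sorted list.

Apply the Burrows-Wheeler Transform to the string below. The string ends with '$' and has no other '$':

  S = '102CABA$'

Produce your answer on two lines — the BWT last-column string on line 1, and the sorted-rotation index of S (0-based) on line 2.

Answer: A1$0BCA2
2

Derivation:
All 8 rotations (rotation i = S[i:]+S[:i]):
  rot[0] = 102CABA$
  rot[1] = 02CABA$1
  rot[2] = 2CABA$10
  rot[3] = CABA$102
  rot[4] = ABA$102C
  rot[5] = BA$102CA
  rot[6] = A$102CAB
  rot[7] = $102CABA
Sorted (with $ < everything):
  sorted[0] = $102CABA  (last char: 'A')
  sorted[1] = 02CABA$1  (last char: '1')
  sorted[2] = 102CABA$  (last char: '$')
  sorted[3] = 2CABA$10  (last char: '0')
  sorted[4] = A$102CAB  (last char: 'B')
  sorted[5] = ABA$102C  (last char: 'C')
  sorted[6] = BA$102CA  (last char: 'A')
  sorted[7] = CABA$102  (last char: '2')
Last column: A1$0BCA2
Original string S is at sorted index 2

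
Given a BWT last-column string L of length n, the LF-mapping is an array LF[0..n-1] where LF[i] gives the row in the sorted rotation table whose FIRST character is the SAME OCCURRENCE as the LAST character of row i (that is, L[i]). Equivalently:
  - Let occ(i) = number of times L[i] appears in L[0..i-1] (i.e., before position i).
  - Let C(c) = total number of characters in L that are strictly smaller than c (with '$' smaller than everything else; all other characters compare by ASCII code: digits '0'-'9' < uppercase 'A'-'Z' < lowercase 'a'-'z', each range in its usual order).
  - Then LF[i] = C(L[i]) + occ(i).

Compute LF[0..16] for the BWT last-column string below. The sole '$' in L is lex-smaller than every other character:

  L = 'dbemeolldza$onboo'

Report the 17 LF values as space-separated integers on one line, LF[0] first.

Char counts: '$':1, 'a':1, 'b':2, 'd':2, 'e':2, 'l':2, 'm':1, 'n':1, 'o':4, 'z':1
C (first-col start): C('$')=0, C('a')=1, C('b')=2, C('d')=4, C('e')=6, C('l')=8, C('m')=10, C('n')=11, C('o')=12, C('z')=16
L[0]='d': occ=0, LF[0]=C('d')+0=4+0=4
L[1]='b': occ=0, LF[1]=C('b')+0=2+0=2
L[2]='e': occ=0, LF[2]=C('e')+0=6+0=6
L[3]='m': occ=0, LF[3]=C('m')+0=10+0=10
L[4]='e': occ=1, LF[4]=C('e')+1=6+1=7
L[5]='o': occ=0, LF[5]=C('o')+0=12+0=12
L[6]='l': occ=0, LF[6]=C('l')+0=8+0=8
L[7]='l': occ=1, LF[7]=C('l')+1=8+1=9
L[8]='d': occ=1, LF[8]=C('d')+1=4+1=5
L[9]='z': occ=0, LF[9]=C('z')+0=16+0=16
L[10]='a': occ=0, LF[10]=C('a')+0=1+0=1
L[11]='$': occ=0, LF[11]=C('$')+0=0+0=0
L[12]='o': occ=1, LF[12]=C('o')+1=12+1=13
L[13]='n': occ=0, LF[13]=C('n')+0=11+0=11
L[14]='b': occ=1, LF[14]=C('b')+1=2+1=3
L[15]='o': occ=2, LF[15]=C('o')+2=12+2=14
L[16]='o': occ=3, LF[16]=C('o')+3=12+3=15

Answer: 4 2 6 10 7 12 8 9 5 16 1 0 13 11 3 14 15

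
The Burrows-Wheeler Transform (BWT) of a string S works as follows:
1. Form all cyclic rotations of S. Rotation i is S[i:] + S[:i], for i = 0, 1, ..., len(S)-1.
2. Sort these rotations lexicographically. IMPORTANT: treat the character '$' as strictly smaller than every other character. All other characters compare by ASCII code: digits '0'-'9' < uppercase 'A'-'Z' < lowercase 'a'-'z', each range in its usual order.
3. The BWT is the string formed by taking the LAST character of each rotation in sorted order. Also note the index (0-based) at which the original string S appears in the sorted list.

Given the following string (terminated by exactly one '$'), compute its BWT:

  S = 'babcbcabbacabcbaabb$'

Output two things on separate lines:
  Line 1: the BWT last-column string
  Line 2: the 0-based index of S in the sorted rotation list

All 20 rotations (rotation i = S[i:]+S[:i]):
  rot[0] = babcbcabbacabcbaabb$
  rot[1] = abcbcabbacabcbaabb$b
  rot[2] = bcbcabbacabcbaabb$ba
  rot[3] = cbcabbacabcbaabb$bab
  rot[4] = bcabbacabcbaabb$babc
  rot[5] = cabbacabcbaabb$babcb
  rot[6] = abbacabcbaabb$babcbc
  rot[7] = bbacabcbaabb$babcbca
  rot[8] = bacabcbaabb$babcbcab
  rot[9] = acabcbaabb$babcbcabb
  rot[10] = cabcbaabb$babcbcabba
  rot[11] = abcbaabb$babcbcabbac
  rot[12] = bcbaabb$babcbcabbaca
  rot[13] = cbaabb$babcbcabbacab
  rot[14] = baabb$babcbcabbacabc
  rot[15] = aabb$babcbcabbacabcb
  rot[16] = abb$babcbcabbacabcba
  rot[17] = bb$babcbcabbacabcbaa
  rot[18] = b$babcbcabbacabcbaab
  rot[19] = $babcbcabbacabcbaabb
Sorted (with $ < everything):
  sorted[0] = $babcbcabbacabcbaabb  (last char: 'b')
  sorted[1] = aabb$babcbcabbacabcb  (last char: 'b')
  sorted[2] = abb$babcbcabbacabcba  (last char: 'a')
  sorted[3] = abbacabcbaabb$babcbc  (last char: 'c')
  sorted[4] = abcbaabb$babcbcabbac  (last char: 'c')
  sorted[5] = abcbcabbacabcbaabb$b  (last char: 'b')
  sorted[6] = acabcbaabb$babcbcabb  (last char: 'b')
  sorted[7] = b$babcbcabbacabcbaab  (last char: 'b')
  sorted[8] = baabb$babcbcabbacabc  (last char: 'c')
  sorted[9] = babcbcabbacabcbaabb$  (last char: '$')
  sorted[10] = bacabcbaabb$babcbcab  (last char: 'b')
  sorted[11] = bb$babcbcabbacabcbaa  (last char: 'a')
  sorted[12] = bbacabcbaabb$babcbca  (last char: 'a')
  sorted[13] = bcabbacabcbaabb$babc  (last char: 'c')
  sorted[14] = bcbaabb$babcbcabbaca  (last char: 'a')
  sorted[15] = bcbcabbacabcbaabb$ba  (last char: 'a')
  sorted[16] = cabbacabcbaabb$babcb  (last char: 'b')
  sorted[17] = cabcbaabb$babcbcabba  (last char: 'a')
  sorted[18] = cbaabb$babcbcabbacab  (last char: 'b')
  sorted[19] = cbcabbacabcbaabb$bab  (last char: 'b')
Last column: bbaccbbbc$baacaababb
Original string S is at sorted index 9

Answer: bbaccbbbc$baacaababb
9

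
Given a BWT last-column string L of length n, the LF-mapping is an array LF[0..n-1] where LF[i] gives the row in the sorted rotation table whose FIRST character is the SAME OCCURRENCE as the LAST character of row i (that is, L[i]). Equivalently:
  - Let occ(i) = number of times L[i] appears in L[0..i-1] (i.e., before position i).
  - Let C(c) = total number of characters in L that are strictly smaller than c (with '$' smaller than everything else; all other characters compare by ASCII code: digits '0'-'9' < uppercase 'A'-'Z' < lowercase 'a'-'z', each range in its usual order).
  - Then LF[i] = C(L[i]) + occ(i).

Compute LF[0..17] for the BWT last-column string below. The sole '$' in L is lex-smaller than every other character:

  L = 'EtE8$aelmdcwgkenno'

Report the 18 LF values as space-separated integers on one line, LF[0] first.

Answer: 2 16 3 1 0 4 7 11 12 6 5 17 9 10 8 13 14 15

Derivation:
Char counts: '$':1, '8':1, 'E':2, 'a':1, 'c':1, 'd':1, 'e':2, 'g':1, 'k':1, 'l':1, 'm':1, 'n':2, 'o':1, 't':1, 'w':1
C (first-col start): C('$')=0, C('8')=1, C('E')=2, C('a')=4, C('c')=5, C('d')=6, C('e')=7, C('g')=9, C('k')=10, C('l')=11, C('m')=12, C('n')=13, C('o')=15, C('t')=16, C('w')=17
L[0]='E': occ=0, LF[0]=C('E')+0=2+0=2
L[1]='t': occ=0, LF[1]=C('t')+0=16+0=16
L[2]='E': occ=1, LF[2]=C('E')+1=2+1=3
L[3]='8': occ=0, LF[3]=C('8')+0=1+0=1
L[4]='$': occ=0, LF[4]=C('$')+0=0+0=0
L[5]='a': occ=0, LF[5]=C('a')+0=4+0=4
L[6]='e': occ=0, LF[6]=C('e')+0=7+0=7
L[7]='l': occ=0, LF[7]=C('l')+0=11+0=11
L[8]='m': occ=0, LF[8]=C('m')+0=12+0=12
L[9]='d': occ=0, LF[9]=C('d')+0=6+0=6
L[10]='c': occ=0, LF[10]=C('c')+0=5+0=5
L[11]='w': occ=0, LF[11]=C('w')+0=17+0=17
L[12]='g': occ=0, LF[12]=C('g')+0=9+0=9
L[13]='k': occ=0, LF[13]=C('k')+0=10+0=10
L[14]='e': occ=1, LF[14]=C('e')+1=7+1=8
L[15]='n': occ=0, LF[15]=C('n')+0=13+0=13
L[16]='n': occ=1, LF[16]=C('n')+1=13+1=14
L[17]='o': occ=0, LF[17]=C('o')+0=15+0=15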